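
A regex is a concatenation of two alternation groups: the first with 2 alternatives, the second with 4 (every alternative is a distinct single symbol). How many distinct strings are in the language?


First group: 2 alternatives
Second group: 4 alternatives
Concatenation: each choice from group 1 pairs with each from group 2
Total = 2 x 4 = 8

8


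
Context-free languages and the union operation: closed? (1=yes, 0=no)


CFL closure properties:
  Closed under: union, concatenation, Kleene star
  NOT closed under: intersection, complement
Operation 'union' is in closed list -> Yes (closed)

1


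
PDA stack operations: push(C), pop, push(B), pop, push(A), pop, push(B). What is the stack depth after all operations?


Tracing stack operations:
  push(C) -> stack = [C], depth=1
  pop -> removed C, stack = [], depth=0
  push(B) -> stack = [B], depth=1
  pop -> removed B, stack = [], depth=0
  push(A) -> stack = [A], depth=1
  pop -> removed A, stack = [], depth=0
  push(B) -> stack = [B], depth=1
Final depth = 1

1


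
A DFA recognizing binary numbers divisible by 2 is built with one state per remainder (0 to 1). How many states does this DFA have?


Divisibility by 2 is tracked via the remainder mod 2: 0, 1, ..., 1
The construction assigns one state to each remainder
Number of remainders = 2

2


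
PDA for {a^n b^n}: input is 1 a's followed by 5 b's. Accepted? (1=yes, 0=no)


Language requires equal numbers of a's and b's
PDA pushes for each 'a', pops for each 'b'
Number of a's = 1
Number of b's = 5
1 != 5 -> Reject

0


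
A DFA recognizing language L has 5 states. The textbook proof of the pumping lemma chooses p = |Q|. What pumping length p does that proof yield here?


Pumping lemma for regular languages (standard proof):
Take p = |Q|, the number of DFA states.
Any string of length >= |Q| passes through |Q|+1 states while reading its first |Q| symbols,
so by pigeonhole some state repeats, giving the loop that can be pumped.
Here |Q| = 5
Therefore the proof uses p = 5

5


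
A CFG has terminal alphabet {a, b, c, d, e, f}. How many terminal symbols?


Terminal symbols: a, b, c, d, e, f
Counting each: a (#1), b (#2), c (#3), d (#4), e (#5), f (#6)
Total = 6

6


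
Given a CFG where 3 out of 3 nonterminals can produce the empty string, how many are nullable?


Nonterminals: {S, A, B}
A nonterminal is nullable if it can derive epsilon
Counting nullable nonterminals: 3
Total nullable = 3

3


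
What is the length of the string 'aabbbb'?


String: 'aabbbb'
Counting characters:
  'a' appears 2 time(s)
  'b' appears 4 time(s)
Total length = 2 + 4 = 6

6


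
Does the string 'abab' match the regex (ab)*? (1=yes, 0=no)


Pattern: (ab)*
String: 'abab'
Pattern requires: zero or more repetitions of 'ab'
Pairs: ['ab', 'ab']
All pairs are 'ab'? Yes
Result: 1

1


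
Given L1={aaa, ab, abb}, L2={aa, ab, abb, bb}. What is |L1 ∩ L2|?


L1 = {aaa, ab, abb}
L2 = {aa, ab, abb, bb}
Checking each string in L1 against L2:
  'aaa': in L2? No
  'ab': in L2? Yes
  'abb': in L2? Yes
Intersection = {ab, abb}
|L1 ∩ L2| = 2

2


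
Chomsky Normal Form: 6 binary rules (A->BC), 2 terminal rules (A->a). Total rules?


CNF allows two rule forms:
  A -> BC (binary): 6 rules
  A -> a (terminal): 2 rules
Total = 6 + 2 = 8

8


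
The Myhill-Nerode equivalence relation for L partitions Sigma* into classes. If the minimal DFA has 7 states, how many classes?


Myhill-Nerode theorem:
Number of equivalence classes = number of states in minimal DFA
Minimal DFA states = 7
Therefore equivalence classes = 7

7


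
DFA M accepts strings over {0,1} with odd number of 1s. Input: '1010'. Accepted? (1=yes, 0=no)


DFA has 2 states: q_even (start, accept=no) and q_odd
Processing string '1010' character by character:
  Position 0: read '1', 1-count=1 -> q_odd
  Position 1: read '0', 1-count=1 -> q_odd (no change)
  Position 2: read '1', 1-count=2 -> q_even
  Position 3: read '0', 1-count=2 -> q_even (no change)
Final state: q_even, total 1s = 2 (even); the DFA requires an odd count -> reject

0


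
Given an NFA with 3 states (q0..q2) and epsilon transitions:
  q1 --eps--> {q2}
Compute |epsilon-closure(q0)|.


Starting from q0
Initialize closure = {q0}
q0 has no outgoing epsilon transitions -> nothing to add
Final closure: {q0}
Size = 1

1


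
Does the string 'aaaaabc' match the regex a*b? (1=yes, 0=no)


Pattern: a*b
String: 'aaaaabc'
Pattern requires: zero or more 'a's followed by exactly one 'b'
Found 5 leading 'a's
Remaining: 'bc'
Remaining is not 'b' -> no match
Result: 0

0


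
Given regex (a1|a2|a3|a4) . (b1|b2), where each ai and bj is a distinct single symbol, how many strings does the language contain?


First group: 4 alternatives
Second group: 2 alternatives
Concatenation: each choice from group 1 pairs with each from group 2
Total = 4 x 2 = 8

8


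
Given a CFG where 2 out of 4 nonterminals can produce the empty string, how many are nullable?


Nonterminals: {S, A, B, C}
A nonterminal is nullable if it can derive epsilon
Counting nullable nonterminals: 2
Total nullable = 2

2


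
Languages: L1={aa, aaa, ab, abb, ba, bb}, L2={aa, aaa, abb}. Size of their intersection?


L1 = {aa, aaa, ab, abb, ba, bb}
L2 = {aa, aaa, abb}
Checking each string in L1 against L2:
  'aa': in L2? Yes
  'aaa': in L2? Yes
  'ab': in L2? No
  'abb': in L2? Yes
  'ba': in L2? No
  'bb': in L2? No
Intersection = {aa, aaa, abb}
|L1 ∩ L2| = 3

3


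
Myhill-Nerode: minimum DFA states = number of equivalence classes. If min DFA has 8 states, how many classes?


Myhill-Nerode theorem:
Number of equivalence classes = number of states in minimal DFA
Minimal DFA states = 8
Therefore equivalence classes = 8

8


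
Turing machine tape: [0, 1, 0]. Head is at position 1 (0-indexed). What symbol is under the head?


Tape: [0, 1, 0]
Positions: 0 1 2
Values:    0 1 0
Head at position 1
tape[1] = 1

1


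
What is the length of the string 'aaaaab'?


String: 'aaaaab'
Counting characters:
  'a' appears 5 time(s)
  'b' appears 1 time(s)
Total length = 5 + 1 = 6

6


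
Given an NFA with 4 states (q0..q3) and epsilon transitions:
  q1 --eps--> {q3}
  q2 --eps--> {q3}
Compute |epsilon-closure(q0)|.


Starting from q0
Initialize closure = {q0}
q0 has no outgoing epsilon transitions -> nothing to add
Final closure: {q0}
Size = 1

1


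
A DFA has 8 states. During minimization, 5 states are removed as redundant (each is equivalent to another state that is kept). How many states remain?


Original DFA: 8 states
Redundant states removed: 5
Minimized states = original - removed
= 8 - 5
= 3

3


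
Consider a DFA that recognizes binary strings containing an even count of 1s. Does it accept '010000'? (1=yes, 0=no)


DFA has 2 states: q_even (start, accept=yes) and q_odd
Processing string '010000' character by character:
  Position 0: read '0', 1-count=0 -> q_even (no change)
  Position 1: read '1', 1-count=1 -> q_odd
  Position 2: read '0', 1-count=1 -> q_odd (no change)
  Position 3: read '0', 1-count=1 -> q_odd (no change)
  Position 4: read '0', 1-count=1 -> q_odd (no change)
  Position 5: read '0', 1-count=1 -> q_odd (no change)
Final state: q_odd, total 1s = 1 (odd); the DFA requires an even count -> reject

0


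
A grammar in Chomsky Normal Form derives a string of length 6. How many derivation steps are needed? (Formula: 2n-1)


Chomsky Normal Form derivation:
String length n = 6
Each step either:
  - Splits a nonterminal into two (n-1 such steps)
  - Converts a nonterminal to terminal (n such steps)
Total = (n-1) + n = 2n - 1
= 2(6) - 1
= 12 - 1
= 11

11


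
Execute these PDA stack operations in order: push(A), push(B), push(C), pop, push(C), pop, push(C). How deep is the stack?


Tracing stack operations:
  push(A) -> stack = [A], depth=1
  push(B) -> stack = [A,B], depth=2
  push(C) -> stack = [A,B,C], depth=3
  pop -> removed C, stack = [A,B], depth=2
  push(C) -> stack = [A,B,C], depth=3
  pop -> removed C, stack = [A,B], depth=2
  push(C) -> stack = [A,B,C], depth=3
Final depth = 3

3


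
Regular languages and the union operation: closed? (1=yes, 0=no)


Regular languages are closed under all standard operations:
- Union: Yes (product construction)
- Intersection: Yes (product construction)
- Complement: Yes (swap accept/reject)
- Concatenation: Yes (NFA construction)
Operation: union -> Closed

1


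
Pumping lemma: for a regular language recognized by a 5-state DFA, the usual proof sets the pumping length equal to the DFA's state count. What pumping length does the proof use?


Pumping lemma for regular languages (standard proof):
Take p = |Q|, the number of DFA states.
Any string of length >= |Q| passes through |Q|+1 states while reading its first |Q| symbols,
so by pigeonhole some state repeats, giving the loop that can be pumped.
Here |Q| = 5
Therefore the proof uses p = 5

5


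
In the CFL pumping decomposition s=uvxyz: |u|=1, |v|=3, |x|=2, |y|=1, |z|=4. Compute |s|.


|s| = |u| + |v| + |x| + |y| + |z|
= 1 + 3 + 2 + 1 + 4
= 4 + 2 + 5
= 6 + 5
= 11

11


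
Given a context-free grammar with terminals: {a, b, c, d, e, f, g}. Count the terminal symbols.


Terminal symbols: a, b, c, d, e, f, g
Counting each: a (#1), b (#2), c (#3), d (#4), e (#5), f (#6), g (#7)
Total = 7

7


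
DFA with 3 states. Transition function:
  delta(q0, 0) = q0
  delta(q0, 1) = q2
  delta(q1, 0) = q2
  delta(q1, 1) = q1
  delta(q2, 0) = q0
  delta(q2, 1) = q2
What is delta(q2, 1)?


Looking up transition function:
delta(q2, 1) in the table
Row: q2, Column: 1
Result: q2

q2


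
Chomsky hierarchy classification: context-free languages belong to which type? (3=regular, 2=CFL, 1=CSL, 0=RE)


Chomsky hierarchy levels:
  Type 3: Regular (DFA/NFA/regex)
  Type 2: Context-free (PDA)
  Type 1: Context-sensitive
  Type 0: Recursively enumerable (TM)
'context-free' corresponds to Type 2

2


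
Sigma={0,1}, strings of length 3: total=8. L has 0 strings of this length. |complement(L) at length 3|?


Alphabet: {0,1}
String length: 3
Total strings of length 3 = 2^3 = 8
Strings in L = 0
Complement = total - |L|
= 8 - 0
= 8

8


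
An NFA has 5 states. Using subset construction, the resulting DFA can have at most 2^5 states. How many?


NFA has 5 states
Subset construction: each DFA state = subset of NFA states
Maximum subsets = 2^5
2^5 = 32

32


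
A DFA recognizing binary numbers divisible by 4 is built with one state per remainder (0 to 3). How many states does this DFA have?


Divisibility by 4 is tracked via the remainder mod 4: 0, 1, ..., 3
The construction assigns one state to each remainder
Number of remainders = 4

4


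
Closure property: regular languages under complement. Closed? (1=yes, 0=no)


Regular languages are closed under:
- Union (DFA product construction)
- Intersection (DFA product construction)
- Complement (swap accept/reject states)
- Concatenation (NFA construction)
- Kleene star (NFA construction)
complement is in this list
Therefore: closed

1


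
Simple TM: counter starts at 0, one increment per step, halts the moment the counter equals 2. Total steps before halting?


Counter starts at 0. Counting sequence:
  Step 1: counter = 1
  Step 2: counter = 2
Counter reached 2 -> halt
Total steps = 2

2


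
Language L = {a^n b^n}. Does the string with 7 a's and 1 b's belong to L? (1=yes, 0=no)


Language requires equal numbers of a's and b's
PDA pushes for each 'a', pops for each 'b'
Number of a's = 7
Number of b's = 1
7 != 1 -> Reject

0


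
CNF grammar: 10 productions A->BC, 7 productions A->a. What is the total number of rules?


CNF allows two rule forms:
  A -> BC (binary): 10 rules
  A -> a (terminal): 7 rules
Total = 10 + 7 = 17

17


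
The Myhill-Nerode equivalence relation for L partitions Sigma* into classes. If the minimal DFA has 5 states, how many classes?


Myhill-Nerode theorem:
Number of equivalence classes = number of states in minimal DFA
Minimal DFA states = 5
Therefore equivalence classes = 5

5


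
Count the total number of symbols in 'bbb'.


String: 'bbb'
Counting characters:
  'b' appears 3 time(s)
Total length = 0 + 3 = 3

3


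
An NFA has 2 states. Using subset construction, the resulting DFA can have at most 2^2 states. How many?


NFA has 2 states
Subset construction: each DFA state = subset of NFA states
Maximum subsets = 2^2
2^2 = 4

4


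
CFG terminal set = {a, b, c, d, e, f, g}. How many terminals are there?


Terminal symbols: a, b, c, d, e, f, g
Counting each: a (#1), b (#2), c (#3), d (#4), e (#5), f (#6), g (#7)
Total = 7

7


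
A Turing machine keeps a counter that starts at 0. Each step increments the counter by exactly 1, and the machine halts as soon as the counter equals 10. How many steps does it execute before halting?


Counter starts at 0. Counting sequence:
  Step 1: counter = 1
  Step 2: counter = 2
  Step 3: counter = 3
  Step 4: counter = 4
  Step 5: counter = 5
  Step 6: counter = 6
  ...
  Step 10: counter = 10
Counter reached 10 -> halt
Total steps = 10

10


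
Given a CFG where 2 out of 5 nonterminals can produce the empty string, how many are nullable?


Nonterminals: {S, A, B, C, D}
A nonterminal is nullable if it can derive epsilon
Counting nullable nonterminals: 2
Total nullable = 2

2


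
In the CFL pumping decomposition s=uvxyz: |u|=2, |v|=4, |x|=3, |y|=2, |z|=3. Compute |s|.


|s| = |u| + |v| + |x| + |y| + |z|
= 2 + 4 + 3 + 2 + 3
= 6 + 3 + 5
= 9 + 5
= 14

14


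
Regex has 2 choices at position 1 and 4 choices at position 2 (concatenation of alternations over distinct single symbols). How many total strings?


First group: 2 alternatives
Second group: 4 alternatives
Concatenation: each choice from group 1 pairs with each from group 2
Total = 2 x 4 = 8

8


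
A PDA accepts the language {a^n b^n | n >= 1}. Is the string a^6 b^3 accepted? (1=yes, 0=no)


Language requires equal numbers of a's and b's
PDA pushes for each 'a', pops for each 'b'
Number of a's = 6
Number of b's = 3
6 != 3 -> Reject

0


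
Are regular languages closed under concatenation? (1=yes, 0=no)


Regular languages are closed under:
- Union (DFA product construction)
- Intersection (DFA product construction)
- Complement (swap accept/reject states)
- Concatenation (NFA construction)
- Kleene star (NFA construction)
concatenation is in this list
Therefore: closed

1


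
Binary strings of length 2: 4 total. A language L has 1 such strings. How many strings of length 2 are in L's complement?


Alphabet: {0,1}
String length: 2
Total strings of length 2 = 2^2 = 4
Strings in L = 1
Complement = total - |L|
= 4 - 1
= 3

3


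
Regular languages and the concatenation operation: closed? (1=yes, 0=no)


Regular languages are closed under all standard operations:
- Union: Yes (product construction)
- Intersection: Yes (product construction)
- Complement: Yes (swap accept/reject)
- Concatenation: Yes (NFA construction)
Operation: concatenation -> Closed

1


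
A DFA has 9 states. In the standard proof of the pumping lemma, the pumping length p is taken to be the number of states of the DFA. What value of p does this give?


Pumping lemma for regular languages (standard proof):
Take p = |Q|, the number of DFA states.
Any string of length >= |Q| passes through |Q|+1 states while reading its first |Q| symbols,
so by pigeonhole some state repeats, giving the loop that can be pumped.
Here |Q| = 9
Therefore the proof uses p = 9

9


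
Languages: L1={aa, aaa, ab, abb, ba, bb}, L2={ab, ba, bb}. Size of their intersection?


L1 = {aa, aaa, ab, abb, ba, bb}
L2 = {ab, ba, bb}
Checking each string in L1 against L2:
  'aa': in L2? No
  'aaa': in L2? No
  'ab': in L2? Yes
  'abb': in L2? No
  'ba': in L2? Yes
  'bb': in L2? Yes
Intersection = {ab, ba, bb}
|L1 ∩ L2| = 3

3


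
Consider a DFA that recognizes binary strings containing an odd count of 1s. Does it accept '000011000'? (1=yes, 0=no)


DFA has 2 states: q_even (start, accept=no) and q_odd
Processing string '000011000' character by character:
  Position 0: read '0', 1-count=0 -> q_even (no change)
  Position 1: read '0', 1-count=0 -> q_even (no change)
  Position 2: read '0', 1-count=0 -> q_even (no change)
  Position 3: read '0', 1-count=0 -> q_even (no change)
  Position 4: read '1', 1-count=1 -> q_odd
  Position 5: read '1', 1-count=2 -> q_even
  Position 6: read '0', 1-count=2 -> q_even (no change)
  Position 7: read '0', 1-count=2 -> q_even (no change)
  Position 8: read '0', 1-count=2 -> q_even (no change)
Final state: q_even, total 1s = 2 (even); the DFA requires an odd count -> reject

0


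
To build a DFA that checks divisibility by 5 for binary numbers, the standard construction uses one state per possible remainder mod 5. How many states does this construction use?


Divisibility by 5 is tracked via the remainder mod 5: 0, 1, ..., 4
The construction assigns one state to each remainder
Number of remainders = 5

5


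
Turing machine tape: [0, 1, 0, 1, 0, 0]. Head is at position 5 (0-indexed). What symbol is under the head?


Tape: [0, 1, 0, 1, 0, 0]
Positions: 0 1 2 3 4 5
Values:    0 1 0 1 0 0
Head at position 5
tape[5] = 0

0


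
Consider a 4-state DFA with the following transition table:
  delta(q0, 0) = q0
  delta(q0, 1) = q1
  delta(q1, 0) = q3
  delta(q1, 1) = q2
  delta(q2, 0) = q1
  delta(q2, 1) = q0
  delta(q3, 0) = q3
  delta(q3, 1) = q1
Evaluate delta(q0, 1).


Looking up transition function:
delta(q0, 1) in the table
Row: q0, Column: 1
Result: q1

q1


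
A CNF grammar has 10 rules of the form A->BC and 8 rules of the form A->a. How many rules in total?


CNF allows two rule forms:
  A -> BC (binary): 10 rules
  A -> a (terminal): 8 rules
Total = 10 + 8 = 18

18


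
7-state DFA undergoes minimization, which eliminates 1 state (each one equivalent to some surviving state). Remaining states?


Original DFA: 7 states
Redundant states removed: 1
Minimized states = original - removed
= 7 - 1
= 6

6


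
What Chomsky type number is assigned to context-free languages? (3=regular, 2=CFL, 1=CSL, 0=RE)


Chomsky hierarchy levels:
  Type 3: Regular (DFA/NFA/regex)
  Type 2: Context-free (PDA)
  Type 1: Context-sensitive
  Type 0: Recursively enumerable (TM)
'context-free' corresponds to Type 2

2


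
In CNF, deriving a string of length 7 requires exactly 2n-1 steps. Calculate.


Chomsky Normal Form derivation:
String length n = 7
Each step either:
  - Splits a nonterminal into two (n-1 such steps)
  - Converts a nonterminal to terminal (n such steps)
Total = (n-1) + n = 2n - 1
= 2(7) - 1
= 14 - 1
= 13

13


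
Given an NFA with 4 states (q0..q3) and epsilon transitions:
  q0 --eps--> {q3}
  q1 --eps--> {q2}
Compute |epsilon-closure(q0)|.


Starting from q0
Initialize closure = {q0}
Follow epsilon from q0 -> add q3
Final closure: {q0, q3}
Size = 2

2


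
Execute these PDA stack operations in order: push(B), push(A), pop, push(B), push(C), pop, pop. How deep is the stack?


Tracing stack operations:
  push(B) -> stack = [B], depth=1
  push(A) -> stack = [B,A], depth=2
  pop -> removed A, stack = [B], depth=1
  push(B) -> stack = [B,B], depth=2
  push(C) -> stack = [B,B,C], depth=3
  pop -> removed C, stack = [B,B], depth=2
  pop -> removed B, stack = [B], depth=1
Final depth = 1

1


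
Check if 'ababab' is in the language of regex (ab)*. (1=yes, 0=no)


Pattern: (ab)*
String: 'ababab'
Pattern requires: zero or more repetitions of 'ab'
Pairs: ['ab', 'ab', 'ab']
All pairs are 'ab'? Yes
Result: 1

1


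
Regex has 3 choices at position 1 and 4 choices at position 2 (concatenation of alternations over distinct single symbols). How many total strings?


First group: 3 alternatives
Second group: 4 alternatives
Concatenation: each choice from group 1 pairs with each from group 2
Total = 3 x 4 = 12

12


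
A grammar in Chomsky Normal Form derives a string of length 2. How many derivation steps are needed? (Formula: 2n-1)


Chomsky Normal Form derivation:
String length n = 2
Each step either:
  - Splits a nonterminal into two (n-1 such steps)
  - Converts a nonterminal to terminal (n such steps)
Total = (n-1) + n = 2n - 1
= 2(2) - 1
= 4 - 1
= 3

3


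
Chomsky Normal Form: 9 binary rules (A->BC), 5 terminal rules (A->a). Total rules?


CNF allows two rule forms:
  A -> BC (binary): 9 rules
  A -> a (terminal): 5 rules
Total = 9 + 5 = 14

14


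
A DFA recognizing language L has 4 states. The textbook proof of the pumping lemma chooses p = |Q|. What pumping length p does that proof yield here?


Pumping lemma for regular languages (standard proof):
Take p = |Q|, the number of DFA states.
Any string of length >= |Q| passes through |Q|+1 states while reading its first |Q| symbols,
so by pigeonhole some state repeats, giving the loop that can be pumped.
Here |Q| = 4
Therefore the proof uses p = 4

4


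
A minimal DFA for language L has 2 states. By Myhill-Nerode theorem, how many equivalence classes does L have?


Myhill-Nerode theorem:
Number of equivalence classes = number of states in minimal DFA
Minimal DFA states = 2
Therefore equivalence classes = 2

2


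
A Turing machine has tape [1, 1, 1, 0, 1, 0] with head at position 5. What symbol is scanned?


Tape: [1, 1, 1, 0, 1, 0]
Positions: 0 1 2 3 4 5
Values:    1 1 1 0 1 0
Head at position 5
tape[5] = 0

0


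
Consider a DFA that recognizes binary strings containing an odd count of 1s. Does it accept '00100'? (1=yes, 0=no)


DFA has 2 states: q_even (start, accept=no) and q_odd
Processing string '00100' character by character:
  Position 0: read '0', 1-count=0 -> q_even (no change)
  Position 1: read '0', 1-count=0 -> q_even (no change)
  Position 2: read '1', 1-count=1 -> q_odd
  Position 3: read '0', 1-count=1 -> q_odd (no change)
  Position 4: read '0', 1-count=1 -> q_odd (no change)
Final state: q_odd, total 1s = 1 (odd); the DFA requires an odd count -> accept

1


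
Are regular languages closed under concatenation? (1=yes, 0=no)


Regular languages are closed under all standard operations:
- Union: Yes (product construction)
- Intersection: Yes (product construction)
- Complement: Yes (swap accept/reject)
- Concatenation: Yes (NFA construction)
Operation: concatenation -> Closed

1


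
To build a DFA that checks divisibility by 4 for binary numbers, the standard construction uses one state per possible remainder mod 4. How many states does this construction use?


Divisibility by 4 is tracked via the remainder mod 4: 0, 1, ..., 3
The construction assigns one state to each remainder
Number of remainders = 4

4


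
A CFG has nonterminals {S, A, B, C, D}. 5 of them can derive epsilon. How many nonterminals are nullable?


Nonterminals: {S, A, B, C, D}
A nonterminal is nullable if it can derive epsilon
Counting nullable nonterminals: 5
Total nullable = 5

5


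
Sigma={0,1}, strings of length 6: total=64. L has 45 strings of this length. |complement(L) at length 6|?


Alphabet: {0,1}
String length: 6
Total strings of length 6 = 2^6 = 64
Strings in L = 45
Complement = total - |L|
= 64 - 45
= 19

19


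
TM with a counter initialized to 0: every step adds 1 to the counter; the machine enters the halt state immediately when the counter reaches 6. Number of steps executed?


Counter starts at 0. Counting sequence:
  Step 1: counter = 1
  Step 2: counter = 2
  Step 3: counter = 3
  Step 4: counter = 4
  Step 5: counter = 5
  Step 6: counter = 6
Counter reached 6 -> halt
Total steps = 6

6


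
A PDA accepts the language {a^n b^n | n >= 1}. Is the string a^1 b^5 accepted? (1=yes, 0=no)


Language requires equal numbers of a's and b's
PDA pushes for each 'a', pops for each 'b'
Number of a's = 1
Number of b's = 5
1 != 5 -> Reject

0


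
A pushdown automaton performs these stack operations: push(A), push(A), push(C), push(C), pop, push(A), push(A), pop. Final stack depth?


Tracing stack operations:
  push(A) -> stack = [A], depth=1
  push(A) -> stack = [A,A], depth=2
  push(C) -> stack = [A,A,C], depth=3
  push(C) -> stack = [A,A,C,C], depth=4
  pop -> removed C, stack = [A,A,C], depth=3
  push(A) -> stack = [A,A,C,A], depth=4
  push(A) -> stack = [A,A,C,A,A], depth=5
  pop -> removed A, stack = [A,A,C,A], depth=4
Final depth = 4

4


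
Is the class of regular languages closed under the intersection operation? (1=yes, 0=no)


Regular languages are closed under:
- Union (DFA product construction)
- Intersection (DFA product construction)
- Complement (swap accept/reject states)
- Concatenation (NFA construction)
- Kleene star (NFA construction)
intersection is in this list
Therefore: closed

1


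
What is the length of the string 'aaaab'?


String: 'aaaab'
Counting characters:
  'a' appears 4 time(s)
  'b' appears 1 time(s)
Total length = 4 + 1 = 5

5


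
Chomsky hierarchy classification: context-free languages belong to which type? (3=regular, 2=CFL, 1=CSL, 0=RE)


Chomsky hierarchy levels:
  Type 3: Regular (DFA/NFA/regex)
  Type 2: Context-free (PDA)
  Type 1: Context-sensitive
  Type 0: Recursively enumerable (TM)
'context-free' corresponds to Type 2

2


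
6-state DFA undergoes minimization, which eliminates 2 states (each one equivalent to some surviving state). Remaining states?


Original DFA: 6 states
Redundant states removed: 2
Minimized states = original - removed
= 6 - 2
= 4

4


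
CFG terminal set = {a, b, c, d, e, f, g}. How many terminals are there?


Terminal symbols: a, b, c, d, e, f, g
Counting each: a (#1), b (#2), c (#3), d (#4), e (#5), f (#6), g (#7)
Total = 7

7


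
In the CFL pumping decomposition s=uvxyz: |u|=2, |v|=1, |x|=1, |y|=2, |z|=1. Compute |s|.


|s| = |u| + |v| + |x| + |y| + |z|
= 2 + 1 + 1 + 2 + 1
= 3 + 1 + 3
= 4 + 3
= 7

7


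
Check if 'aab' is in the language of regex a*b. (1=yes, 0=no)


Pattern: a*b
String: 'aab'
Pattern requires: zero or more 'a's followed by exactly one 'b'
Found 2 leading 'a's
Remaining: 'b'
Remaining is exactly 'b' -> match
Result: 1

1


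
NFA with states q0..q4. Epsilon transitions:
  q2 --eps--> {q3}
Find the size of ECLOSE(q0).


Starting from q0
Initialize closure = {q0}
q0 has no outgoing epsilon transitions -> nothing to add
Final closure: {q0}
Size = 1

1


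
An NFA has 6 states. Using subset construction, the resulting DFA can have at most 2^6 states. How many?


NFA has 6 states
Subset construction: each DFA state = subset of NFA states
Maximum subsets = 2^6
2^6 = 64

64


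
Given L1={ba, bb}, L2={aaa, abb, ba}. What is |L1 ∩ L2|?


L1 = {ba, bb}
L2 = {aaa, abb, ba}
Checking each string in L1 against L2:
  'ba': in L2? Yes
  'bb': in L2? No
Intersection = {ba}
|L1 ∩ L2| = 1

1


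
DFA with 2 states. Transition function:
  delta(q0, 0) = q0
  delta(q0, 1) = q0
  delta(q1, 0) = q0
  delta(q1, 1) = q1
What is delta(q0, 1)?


Looking up transition function:
delta(q0, 1) in the table
Row: q0, Column: 1
Result: q0

q0


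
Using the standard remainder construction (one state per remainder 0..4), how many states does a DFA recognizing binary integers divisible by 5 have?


Divisibility by 5 is tracked via the remainder mod 5: 0, 1, ..., 4
The construction assigns one state to each remainder
Number of remainders = 5

5


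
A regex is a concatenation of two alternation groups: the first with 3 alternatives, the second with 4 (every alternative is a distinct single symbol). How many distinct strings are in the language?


First group: 3 alternatives
Second group: 4 alternatives
Concatenation: each choice from group 1 pairs with each from group 2
Total = 3 x 4 = 12

12


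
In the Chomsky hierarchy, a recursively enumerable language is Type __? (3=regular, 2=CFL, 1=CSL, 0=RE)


Chomsky hierarchy levels:
  Type 3: Regular (DFA/NFA/regex)
  Type 2: Context-free (PDA)
  Type 1: Context-sensitive
  Type 0: Recursively enumerable (TM)
'recursively enumerable' corresponds to Type 0

0


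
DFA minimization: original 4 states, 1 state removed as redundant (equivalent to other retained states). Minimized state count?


Original DFA: 4 states
Redundant states removed: 1
Minimized states = original - removed
= 4 - 1
= 3

3


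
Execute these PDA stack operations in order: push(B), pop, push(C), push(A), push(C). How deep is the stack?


Tracing stack operations:
  push(B) -> stack = [B], depth=1
  pop -> removed B, stack = [], depth=0
  push(C) -> stack = [C], depth=1
  push(A) -> stack = [C,A], depth=2
  push(C) -> stack = [C,A,C], depth=3
Final depth = 3

3


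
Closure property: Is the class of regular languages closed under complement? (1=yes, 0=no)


Regular languages are closed under all standard operations:
- Union: Yes (product construction)
- Intersection: Yes (product construction)
- Complement: Yes (swap accept/reject)
- Concatenation: Yes (NFA construction)
Operation: complement -> Closed

1


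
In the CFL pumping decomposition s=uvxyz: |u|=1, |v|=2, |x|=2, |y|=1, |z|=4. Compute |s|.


|s| = |u| + |v| + |x| + |y| + |z|
= 1 + 2 + 2 + 1 + 4
= 3 + 2 + 5
= 5 + 5
= 10

10


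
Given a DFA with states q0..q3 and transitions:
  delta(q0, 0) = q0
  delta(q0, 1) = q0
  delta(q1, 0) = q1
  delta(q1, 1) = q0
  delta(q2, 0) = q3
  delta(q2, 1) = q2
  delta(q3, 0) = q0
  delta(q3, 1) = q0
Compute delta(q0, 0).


Looking up transition function:
delta(q0, 0) in the table
Row: q0, Column: 0
Result: q0

q0


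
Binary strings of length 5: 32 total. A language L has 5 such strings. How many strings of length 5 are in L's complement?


Alphabet: {0,1}
String length: 5
Total strings of length 5 = 2^5 = 32
Strings in L = 5
Complement = total - |L|
= 32 - 5
= 27

27


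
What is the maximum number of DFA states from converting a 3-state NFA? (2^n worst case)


NFA has 3 states
Subset construction: each DFA state = subset of NFA states
Maximum subsets = 2^3
2^3 = 8

8


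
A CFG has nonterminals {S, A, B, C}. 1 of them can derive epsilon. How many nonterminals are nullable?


Nonterminals: {S, A, B, C}
A nonterminal is nullable if it can derive epsilon
Counting nullable nonterminals: 1
Total nullable = 1

1


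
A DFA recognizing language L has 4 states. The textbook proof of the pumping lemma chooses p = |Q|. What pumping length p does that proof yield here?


Pumping lemma for regular languages (standard proof):
Take p = |Q|, the number of DFA states.
Any string of length >= |Q| passes through |Q|+1 states while reading its first |Q| symbols,
so by pigeonhole some state repeats, giving the loop that can be pumped.
Here |Q| = 4
Therefore the proof uses p = 4

4


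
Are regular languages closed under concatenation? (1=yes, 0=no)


Regular languages are closed under:
- Union (DFA product construction)
- Intersection (DFA product construction)
- Complement (swap accept/reject states)
- Concatenation (NFA construction)
- Kleene star (NFA construction)
concatenation is in this list
Therefore: closed

1


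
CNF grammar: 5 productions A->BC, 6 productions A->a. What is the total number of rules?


CNF allows two rule forms:
  A -> BC (binary): 5 rules
  A -> a (terminal): 6 rules
Total = 5 + 6 = 11

11


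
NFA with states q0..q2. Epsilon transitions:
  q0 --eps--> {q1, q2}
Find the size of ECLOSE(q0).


Starting from q0
Initialize closure = {q0}
Follow epsilon from q0 -> add q1
Follow epsilon from q0 -> add q2
Final closure: {q0, q1, q2}
Size = 3

3


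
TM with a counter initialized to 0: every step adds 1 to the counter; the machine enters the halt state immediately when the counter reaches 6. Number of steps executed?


Counter starts at 0. Counting sequence:
  Step 1: counter = 1
  Step 2: counter = 2
  Step 3: counter = 3
  Step 4: counter = 4
  Step 5: counter = 5
  Step 6: counter = 6
Counter reached 6 -> halt
Total steps = 6

6


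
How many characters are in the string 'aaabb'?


String: 'aaabb'
Counting characters:
  'a' appears 3 time(s)
  'b' appears 2 time(s)
Total length = 3 + 2 = 5

5


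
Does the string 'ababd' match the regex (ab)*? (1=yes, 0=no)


Pattern: (ab)*
String: 'ababd'
Pattern requires: zero or more repetitions of 'ab'
Length 5 is odd -> cannot be (ab)* -> no match
Result: 0

0


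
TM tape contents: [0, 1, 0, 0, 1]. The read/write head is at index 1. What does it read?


Tape: [0, 1, 0, 0, 1]
Positions: 0 1 2 3 4
Values:    0 1 0 0 1
Head at position 1
tape[1] = 1

1


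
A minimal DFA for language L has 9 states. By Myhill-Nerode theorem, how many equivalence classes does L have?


Myhill-Nerode theorem:
Number of equivalence classes = number of states in minimal DFA
Minimal DFA states = 9
Therefore equivalence classes = 9

9


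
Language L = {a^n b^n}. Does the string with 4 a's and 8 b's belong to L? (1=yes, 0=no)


Language requires equal numbers of a's and b's
PDA pushes for each 'a', pops for each 'b'
Number of a's = 4
Number of b's = 8
4 != 8 -> Reject

0


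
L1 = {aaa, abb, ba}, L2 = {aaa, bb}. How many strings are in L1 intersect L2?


L1 = {aaa, abb, ba}
L2 = {aaa, bb}
Checking each string in L1 against L2:
  'aaa': in L2? Yes
  'abb': in L2? No
  'ba': in L2? No
Intersection = {aaa}
|L1 ∩ L2| = 1

1


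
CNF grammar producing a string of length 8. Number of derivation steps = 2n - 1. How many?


Chomsky Normal Form derivation:
String length n = 8
Each step either:
  - Splits a nonterminal into two (n-1 such steps)
  - Converts a nonterminal to terminal (n such steps)
Total = (n-1) + n = 2n - 1
= 2(8) - 1
= 16 - 1
= 15

15


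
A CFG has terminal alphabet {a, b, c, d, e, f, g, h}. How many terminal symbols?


Terminal symbols: a, b, c, d, e, f, g, h
Counting each: a (#1), b (#2), c (#3), d (#4), e (#5), f (#6), g (#7), h (#8)
Total = 8

8


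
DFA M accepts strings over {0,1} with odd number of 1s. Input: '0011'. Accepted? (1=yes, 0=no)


DFA has 2 states: q_even (start, accept=no) and q_odd
Processing string '0011' character by character:
  Position 0: read '0', 1-count=0 -> q_even (no change)
  Position 1: read '0', 1-count=0 -> q_even (no change)
  Position 2: read '1', 1-count=1 -> q_odd
  Position 3: read '1', 1-count=2 -> q_even
Final state: q_even, total 1s = 2 (even); the DFA requires an odd count -> reject

0


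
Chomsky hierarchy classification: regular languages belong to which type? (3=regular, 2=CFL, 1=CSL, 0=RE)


Chomsky hierarchy levels:
  Type 3: Regular (DFA/NFA/regex)
  Type 2: Context-free (PDA)
  Type 1: Context-sensitive
  Type 0: Recursively enumerable (TM)
'regular' corresponds to Type 3

3


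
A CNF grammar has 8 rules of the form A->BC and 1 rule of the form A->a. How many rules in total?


CNF allows two rule forms:
  A -> BC (binary): 8 rules
  A -> a (terminal): 1 rule
Total = 8 + 1 = 9

9


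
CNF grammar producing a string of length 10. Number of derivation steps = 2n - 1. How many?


Chomsky Normal Form derivation:
String length n = 10
Each step either:
  - Splits a nonterminal into two (n-1 such steps)
  - Converts a nonterminal to terminal (n such steps)
Total = (n-1) + n = 2n - 1
= 2(10) - 1
= 20 - 1
= 19

19


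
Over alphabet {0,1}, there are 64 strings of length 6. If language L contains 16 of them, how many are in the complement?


Alphabet: {0,1}
String length: 6
Total strings of length 6 = 2^6 = 64
Strings in L = 16
Complement = total - |L|
= 64 - 16
= 48

48


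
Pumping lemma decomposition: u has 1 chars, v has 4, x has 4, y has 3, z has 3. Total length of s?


|s| = |u| + |v| + |x| + |y| + |z|
= 1 + 4 + 4 + 3 + 3
= 5 + 4 + 6
= 9 + 6
= 15

15


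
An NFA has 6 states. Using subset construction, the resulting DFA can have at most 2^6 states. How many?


NFA has 6 states
Subset construction: each DFA state = subset of NFA states
Maximum subsets = 2^6
2^6 = 64

64


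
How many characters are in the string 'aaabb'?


String: 'aaabb'
Counting characters:
  'a' appears 3 time(s)
  'b' appears 2 time(s)
Total length = 3 + 2 = 5

5


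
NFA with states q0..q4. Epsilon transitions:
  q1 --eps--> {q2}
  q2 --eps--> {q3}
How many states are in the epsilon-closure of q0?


Starting from q0
Initialize closure = {q0}
q0 has no outgoing epsilon transitions -> nothing to add
Final closure: {q0}
Size = 1

1


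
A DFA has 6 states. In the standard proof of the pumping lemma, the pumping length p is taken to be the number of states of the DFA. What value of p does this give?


Pumping lemma for regular languages (standard proof):
Take p = |Q|, the number of DFA states.
Any string of length >= |Q| passes through |Q|+1 states while reading its first |Q| symbols,
so by pigeonhole some state repeats, giving the loop that can be pumped.
Here |Q| = 6
Therefore the proof uses p = 6

6


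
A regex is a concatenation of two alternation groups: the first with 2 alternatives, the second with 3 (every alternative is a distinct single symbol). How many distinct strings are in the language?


First group: 2 alternatives
Second group: 3 alternatives
Concatenation: each choice from group 1 pairs with each from group 2
Total = 2 x 3 = 6

6


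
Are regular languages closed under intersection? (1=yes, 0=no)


Regular languages are closed under all standard operations:
- Union: Yes (product construction)
- Intersection: Yes (product construction)
- Complement: Yes (swap accept/reject)
- Concatenation: Yes (NFA construction)
Operation: intersection -> Closed

1


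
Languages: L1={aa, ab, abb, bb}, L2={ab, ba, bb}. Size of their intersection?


L1 = {aa, ab, abb, bb}
L2 = {ab, ba, bb}
Checking each string in L1 against L2:
  'aa': in L2? No
  'ab': in L2? Yes
  'abb': in L2? No
  'bb': in L2? Yes
Intersection = {ab, bb}
|L1 ∩ L2| = 2

2


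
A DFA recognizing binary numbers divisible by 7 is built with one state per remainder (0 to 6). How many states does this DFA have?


Divisibility by 7 is tracked via the remainder mod 7: 0, 1, ..., 6
The construction assigns one state to each remainder
Number of remainders = 7

7


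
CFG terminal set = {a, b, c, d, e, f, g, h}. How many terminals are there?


Terminal symbols: a, b, c, d, e, f, g, h
Counting each: a (#1), b (#2), c (#3), d (#4), e (#5), f (#6), g (#7), h (#8)
Total = 8

8


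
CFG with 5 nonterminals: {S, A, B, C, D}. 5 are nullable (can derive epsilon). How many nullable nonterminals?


Nonterminals: {S, A, B, C, D}
A nonterminal is nullable if it can derive epsilon
Counting nullable nonterminals: 5
Total nullable = 5

5


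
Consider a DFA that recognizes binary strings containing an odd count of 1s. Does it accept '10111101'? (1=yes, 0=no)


DFA has 2 states: q_even (start, accept=no) and q_odd
Processing string '10111101' character by character:
  Position 0: read '1', 1-count=1 -> q_odd
  Position 1: read '0', 1-count=1 -> q_odd (no change)
  Position 2: read '1', 1-count=2 -> q_even
  Position 3: read '1', 1-count=3 -> q_odd
  Position 4: read '1', 1-count=4 -> q_even
  Position 5: read '1', 1-count=5 -> q_odd
  Position 6: read '0', 1-count=5 -> q_odd (no change)
  Position 7: read '1', 1-count=6 -> q_even
Final state: q_even, total 1s = 6 (even); the DFA requires an odd count -> reject

0


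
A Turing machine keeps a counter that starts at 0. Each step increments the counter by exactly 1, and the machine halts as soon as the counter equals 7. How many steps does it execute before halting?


Counter starts at 0. Counting sequence:
  Step 1: counter = 1
  Step 2: counter = 2
  Step 3: counter = 3
  Step 4: counter = 4
  Step 5: counter = 5
  Step 6: counter = 6
  Step 7: counter = 7
Counter reached 7 -> halt
Total steps = 7

7


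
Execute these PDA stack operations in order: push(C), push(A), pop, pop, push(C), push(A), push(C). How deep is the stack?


Tracing stack operations:
  push(C) -> stack = [C], depth=1
  push(A) -> stack = [C,A], depth=2
  pop -> removed A, stack = [C], depth=1
  pop -> removed C, stack = [], depth=0
  push(C) -> stack = [C], depth=1
  push(A) -> stack = [C,A], depth=2
  push(C) -> stack = [C,A,C], depth=3
Final depth = 3

3
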